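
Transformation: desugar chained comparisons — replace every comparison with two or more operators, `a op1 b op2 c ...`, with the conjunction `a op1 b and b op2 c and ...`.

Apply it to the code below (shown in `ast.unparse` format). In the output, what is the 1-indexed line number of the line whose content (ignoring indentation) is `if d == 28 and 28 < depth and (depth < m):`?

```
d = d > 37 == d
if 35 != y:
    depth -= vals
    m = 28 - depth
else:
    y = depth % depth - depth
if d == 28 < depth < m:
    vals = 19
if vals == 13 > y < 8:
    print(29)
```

7

Transformed code:
d = d > 37 and 37 == d
if 35 != y:
    depth -= vals
    m = 28 - depth
else:
    y = depth % depth - depth
if d == 28 and 28 < depth and (depth < m):
    vals = 19
if vals == 13 and 13 > y and (y < 8):
    print(29)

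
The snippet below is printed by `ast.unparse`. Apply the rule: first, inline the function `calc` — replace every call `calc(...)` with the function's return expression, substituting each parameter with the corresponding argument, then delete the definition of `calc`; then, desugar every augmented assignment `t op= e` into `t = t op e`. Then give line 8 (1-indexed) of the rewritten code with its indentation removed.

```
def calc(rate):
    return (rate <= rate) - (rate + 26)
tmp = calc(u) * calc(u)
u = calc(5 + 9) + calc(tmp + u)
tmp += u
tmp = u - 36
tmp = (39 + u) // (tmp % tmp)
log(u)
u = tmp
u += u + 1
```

Transformed code:
tmp = ((u <= u) - (u + 26)) * ((u <= u) - (u + 26))
u = (5 + 9 <= 5 + 9) - (5 + 9 + 26) + ((tmp + u <= tmp + u) - (tmp + u + 26))
tmp = tmp + u
tmp = u - 36
tmp = (39 + u) // (tmp % tmp)
log(u)
u = tmp
u = u + (u + 1)

u = u + (u + 1)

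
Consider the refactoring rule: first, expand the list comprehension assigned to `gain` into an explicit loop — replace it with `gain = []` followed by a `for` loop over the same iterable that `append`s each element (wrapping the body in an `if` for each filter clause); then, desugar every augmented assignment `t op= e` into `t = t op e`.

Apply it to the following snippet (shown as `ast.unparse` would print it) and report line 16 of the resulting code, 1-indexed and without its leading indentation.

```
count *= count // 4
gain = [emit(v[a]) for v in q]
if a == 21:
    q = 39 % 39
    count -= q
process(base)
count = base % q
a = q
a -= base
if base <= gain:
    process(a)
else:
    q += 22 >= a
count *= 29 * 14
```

count = count * (29 * 14)

Transformed code:
count = count * (count // 4)
gain = []
for v in q:
    gain.append(emit(v[a]))
if a == 21:
    q = 39 % 39
    count = count - q
process(base)
count = base % q
a = q
a = a - base
if base <= gain:
    process(a)
else:
    q = q + (22 >= a)
count = count * (29 * 14)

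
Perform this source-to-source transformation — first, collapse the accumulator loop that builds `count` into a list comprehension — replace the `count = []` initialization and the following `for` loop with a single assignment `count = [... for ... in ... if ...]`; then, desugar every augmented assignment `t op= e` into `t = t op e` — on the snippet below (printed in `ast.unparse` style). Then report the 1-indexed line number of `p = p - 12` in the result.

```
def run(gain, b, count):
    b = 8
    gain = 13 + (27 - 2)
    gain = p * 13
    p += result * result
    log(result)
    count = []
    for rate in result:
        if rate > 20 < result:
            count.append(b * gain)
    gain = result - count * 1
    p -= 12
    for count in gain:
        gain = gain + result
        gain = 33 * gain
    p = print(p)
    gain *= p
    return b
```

Transformed code:
def run(gain, b, count):
    b = 8
    gain = 13 + (27 - 2)
    gain = p * 13
    p = p + result * result
    log(result)
    count = [b * gain for rate in result if rate > 20 < result]
    gain = result - count * 1
    p = p - 12
    for count in gain:
        gain = gain + result
        gain = 33 * gain
    p = print(p)
    gain = gain * p
    return b

9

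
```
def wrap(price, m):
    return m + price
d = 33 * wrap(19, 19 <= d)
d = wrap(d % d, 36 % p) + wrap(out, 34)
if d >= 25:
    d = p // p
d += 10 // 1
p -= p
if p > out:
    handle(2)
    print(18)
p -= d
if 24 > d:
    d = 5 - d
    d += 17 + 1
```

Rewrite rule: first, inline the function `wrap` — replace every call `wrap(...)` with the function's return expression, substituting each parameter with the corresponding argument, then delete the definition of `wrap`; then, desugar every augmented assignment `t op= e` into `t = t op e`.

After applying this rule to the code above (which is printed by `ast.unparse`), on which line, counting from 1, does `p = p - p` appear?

Transformed code:
d = 33 * ((19 <= d) + 19)
d = 36 % p + d % d + (34 + out)
if d >= 25:
    d = p // p
d = d + 10 // 1
p = p - p
if p > out:
    handle(2)
    print(18)
p = p - d
if 24 > d:
    d = 5 - d
    d = d + (17 + 1)

6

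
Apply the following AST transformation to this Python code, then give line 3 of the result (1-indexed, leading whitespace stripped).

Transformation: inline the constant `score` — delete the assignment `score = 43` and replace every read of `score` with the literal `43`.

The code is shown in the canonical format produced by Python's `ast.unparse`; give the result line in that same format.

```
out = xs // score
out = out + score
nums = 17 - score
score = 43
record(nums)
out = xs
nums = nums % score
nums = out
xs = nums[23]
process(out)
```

nums = 17 - 43

Transformed code:
out = xs // 43
out = out + 43
nums = 17 - 43
record(nums)
out = xs
nums = nums % 43
nums = out
xs = nums[23]
process(out)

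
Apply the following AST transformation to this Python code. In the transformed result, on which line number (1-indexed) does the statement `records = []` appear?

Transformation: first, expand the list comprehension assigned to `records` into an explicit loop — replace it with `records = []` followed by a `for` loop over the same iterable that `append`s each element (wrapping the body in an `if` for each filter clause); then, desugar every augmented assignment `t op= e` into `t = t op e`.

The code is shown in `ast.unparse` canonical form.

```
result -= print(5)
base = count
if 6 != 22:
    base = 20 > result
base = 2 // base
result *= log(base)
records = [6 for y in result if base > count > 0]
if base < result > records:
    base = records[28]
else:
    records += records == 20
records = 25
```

Transformed code:
result = result - print(5)
base = count
if 6 != 22:
    base = 20 > result
base = 2 // base
result = result * log(base)
records = []
for y in result:
    if base > count > 0:
        records.append(6)
if base < result > records:
    base = records[28]
else:
    records = records + (records == 20)
records = 25

7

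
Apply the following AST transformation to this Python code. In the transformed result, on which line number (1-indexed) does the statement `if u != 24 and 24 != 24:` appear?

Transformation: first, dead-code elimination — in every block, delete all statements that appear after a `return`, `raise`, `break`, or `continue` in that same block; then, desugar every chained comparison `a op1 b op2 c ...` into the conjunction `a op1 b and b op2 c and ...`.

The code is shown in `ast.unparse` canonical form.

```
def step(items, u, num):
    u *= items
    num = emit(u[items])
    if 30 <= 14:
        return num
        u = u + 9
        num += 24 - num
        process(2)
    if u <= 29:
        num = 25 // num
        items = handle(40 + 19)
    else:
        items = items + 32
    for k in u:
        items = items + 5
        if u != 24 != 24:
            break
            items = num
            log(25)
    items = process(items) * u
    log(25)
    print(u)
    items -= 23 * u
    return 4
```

13

Transformed code:
def step(items, u, num):
    u *= items
    num = emit(u[items])
    if 30 <= 14:
        return num
    if u <= 29:
        num = 25 // num
        items = handle(40 + 19)
    else:
        items = items + 32
    for k in u:
        items = items + 5
        if u != 24 and 24 != 24:
            break
    items = process(items) * u
    log(25)
    print(u)
    items -= 23 * u
    return 4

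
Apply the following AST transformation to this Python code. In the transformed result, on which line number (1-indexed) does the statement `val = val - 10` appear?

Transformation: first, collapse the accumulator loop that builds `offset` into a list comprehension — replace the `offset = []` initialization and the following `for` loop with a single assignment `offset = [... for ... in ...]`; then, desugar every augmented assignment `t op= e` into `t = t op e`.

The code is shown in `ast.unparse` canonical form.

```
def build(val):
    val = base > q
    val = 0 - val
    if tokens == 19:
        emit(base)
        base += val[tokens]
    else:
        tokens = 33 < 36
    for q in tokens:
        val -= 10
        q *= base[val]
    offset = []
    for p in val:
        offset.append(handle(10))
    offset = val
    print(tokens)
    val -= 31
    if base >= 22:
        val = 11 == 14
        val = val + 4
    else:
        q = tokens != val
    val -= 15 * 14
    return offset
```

10

Transformed code:
def build(val):
    val = base > q
    val = 0 - val
    if tokens == 19:
        emit(base)
        base = base + val[tokens]
    else:
        tokens = 33 < 36
    for q in tokens:
        val = val - 10
        q = q * base[val]
    offset = [handle(10) for p in val]
    offset = val
    print(tokens)
    val = val - 31
    if base >= 22:
        val = 11 == 14
        val = val + 4
    else:
        q = tokens != val
    val = val - 15 * 14
    return offset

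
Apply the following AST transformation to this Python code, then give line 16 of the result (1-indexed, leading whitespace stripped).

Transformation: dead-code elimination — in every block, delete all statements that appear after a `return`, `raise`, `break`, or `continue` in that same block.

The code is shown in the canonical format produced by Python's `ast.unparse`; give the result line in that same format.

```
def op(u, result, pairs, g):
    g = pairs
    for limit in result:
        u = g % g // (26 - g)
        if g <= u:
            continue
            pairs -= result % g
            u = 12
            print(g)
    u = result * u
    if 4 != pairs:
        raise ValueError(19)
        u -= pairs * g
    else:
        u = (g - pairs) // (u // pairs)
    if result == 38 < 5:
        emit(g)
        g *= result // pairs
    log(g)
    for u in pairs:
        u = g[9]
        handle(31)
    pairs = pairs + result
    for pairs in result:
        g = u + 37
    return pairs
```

Transformed code:
def op(u, result, pairs, g):
    g = pairs
    for limit in result:
        u = g % g // (26 - g)
        if g <= u:
            continue
    u = result * u
    if 4 != pairs:
        raise ValueError(19)
    else:
        u = (g - pairs) // (u // pairs)
    if result == 38 < 5:
        emit(g)
        g *= result // pairs
    log(g)
    for u in pairs:
        u = g[9]
        handle(31)
    pairs = pairs + result
    for pairs in result:
        g = u + 37
    return pairs

for u in pairs:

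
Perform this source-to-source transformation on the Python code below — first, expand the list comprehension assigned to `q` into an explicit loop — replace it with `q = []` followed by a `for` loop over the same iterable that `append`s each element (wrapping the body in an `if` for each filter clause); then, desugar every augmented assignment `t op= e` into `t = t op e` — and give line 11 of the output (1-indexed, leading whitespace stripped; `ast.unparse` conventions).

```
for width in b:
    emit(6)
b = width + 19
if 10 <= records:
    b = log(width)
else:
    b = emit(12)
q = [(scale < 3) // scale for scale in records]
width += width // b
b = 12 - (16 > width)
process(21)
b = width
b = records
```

width = width + width // b

Transformed code:
for width in b:
    emit(6)
b = width + 19
if 10 <= records:
    b = log(width)
else:
    b = emit(12)
q = []
for scale in records:
    q.append((scale < 3) // scale)
width = width + width // b
b = 12 - (16 > width)
process(21)
b = width
b = records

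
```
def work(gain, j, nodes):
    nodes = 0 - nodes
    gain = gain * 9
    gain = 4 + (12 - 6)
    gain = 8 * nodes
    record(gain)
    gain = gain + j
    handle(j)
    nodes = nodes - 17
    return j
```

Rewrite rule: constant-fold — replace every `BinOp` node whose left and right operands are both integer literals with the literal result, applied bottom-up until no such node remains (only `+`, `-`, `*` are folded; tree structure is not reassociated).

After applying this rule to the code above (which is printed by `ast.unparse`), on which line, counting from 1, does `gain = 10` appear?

Transformed code:
def work(gain, j, nodes):
    nodes = 0 - nodes
    gain = gain * 9
    gain = 10
    gain = 8 * nodes
    record(gain)
    gain = gain + j
    handle(j)
    nodes = nodes - 17
    return j

4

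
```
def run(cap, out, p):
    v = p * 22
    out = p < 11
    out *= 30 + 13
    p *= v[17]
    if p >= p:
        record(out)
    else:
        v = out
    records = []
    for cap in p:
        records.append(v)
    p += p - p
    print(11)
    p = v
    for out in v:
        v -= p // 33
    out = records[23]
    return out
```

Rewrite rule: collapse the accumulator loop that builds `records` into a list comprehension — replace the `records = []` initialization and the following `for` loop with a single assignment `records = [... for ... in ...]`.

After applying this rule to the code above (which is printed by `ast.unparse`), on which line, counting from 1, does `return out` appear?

Transformed code:
def run(cap, out, p):
    v = p * 22
    out = p < 11
    out *= 30 + 13
    p *= v[17]
    if p >= p:
        record(out)
    else:
        v = out
    records = [v for cap in p]
    p += p - p
    print(11)
    p = v
    for out in v:
        v -= p // 33
    out = records[23]
    return out

17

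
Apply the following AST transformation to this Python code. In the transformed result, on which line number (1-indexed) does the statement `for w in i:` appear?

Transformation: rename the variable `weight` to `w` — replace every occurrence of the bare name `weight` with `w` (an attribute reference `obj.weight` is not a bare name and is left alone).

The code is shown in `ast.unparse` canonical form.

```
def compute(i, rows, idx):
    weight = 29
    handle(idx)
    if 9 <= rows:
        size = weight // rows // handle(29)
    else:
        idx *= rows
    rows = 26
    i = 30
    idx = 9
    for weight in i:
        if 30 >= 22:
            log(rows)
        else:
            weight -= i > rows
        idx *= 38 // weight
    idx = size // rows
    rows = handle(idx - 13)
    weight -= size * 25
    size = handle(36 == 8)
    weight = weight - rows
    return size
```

11

Transformed code:
def compute(i, rows, idx):
    w = 29
    handle(idx)
    if 9 <= rows:
        size = w // rows // handle(29)
    else:
        idx *= rows
    rows = 26
    i = 30
    idx = 9
    for w in i:
        if 30 >= 22:
            log(rows)
        else:
            w -= i > rows
        idx *= 38 // w
    idx = size // rows
    rows = handle(idx - 13)
    w -= size * 25
    size = handle(36 == 8)
    w = w - rows
    return size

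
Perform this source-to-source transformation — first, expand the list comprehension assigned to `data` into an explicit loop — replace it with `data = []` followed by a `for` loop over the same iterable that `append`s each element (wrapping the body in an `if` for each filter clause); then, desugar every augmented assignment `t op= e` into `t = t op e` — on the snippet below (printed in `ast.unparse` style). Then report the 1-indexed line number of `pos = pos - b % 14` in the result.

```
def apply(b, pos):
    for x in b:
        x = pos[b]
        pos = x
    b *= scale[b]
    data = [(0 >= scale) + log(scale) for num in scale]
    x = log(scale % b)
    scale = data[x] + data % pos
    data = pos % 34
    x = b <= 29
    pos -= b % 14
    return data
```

13

Transformed code:
def apply(b, pos):
    for x in b:
        x = pos[b]
        pos = x
    b = b * scale[b]
    data = []
    for num in scale:
        data.append((0 >= scale) + log(scale))
    x = log(scale % b)
    scale = data[x] + data % pos
    data = pos % 34
    x = b <= 29
    pos = pos - b % 14
    return data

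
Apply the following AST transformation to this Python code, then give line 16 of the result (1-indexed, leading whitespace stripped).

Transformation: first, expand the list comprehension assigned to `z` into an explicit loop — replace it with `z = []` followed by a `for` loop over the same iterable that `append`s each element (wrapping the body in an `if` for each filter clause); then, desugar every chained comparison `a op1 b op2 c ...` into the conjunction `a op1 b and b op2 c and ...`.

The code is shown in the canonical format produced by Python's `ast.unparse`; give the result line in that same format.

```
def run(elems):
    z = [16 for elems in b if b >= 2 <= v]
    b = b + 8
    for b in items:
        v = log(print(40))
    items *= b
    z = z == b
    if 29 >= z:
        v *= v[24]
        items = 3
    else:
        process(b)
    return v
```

return v

Transformed code:
def run(elems):
    z = []
    for elems in b:
        if b >= 2 and 2 <= v:
            z.append(16)
    b = b + 8
    for b in items:
        v = log(print(40))
    items *= b
    z = z == b
    if 29 >= z:
        v *= v[24]
        items = 3
    else:
        process(b)
    return v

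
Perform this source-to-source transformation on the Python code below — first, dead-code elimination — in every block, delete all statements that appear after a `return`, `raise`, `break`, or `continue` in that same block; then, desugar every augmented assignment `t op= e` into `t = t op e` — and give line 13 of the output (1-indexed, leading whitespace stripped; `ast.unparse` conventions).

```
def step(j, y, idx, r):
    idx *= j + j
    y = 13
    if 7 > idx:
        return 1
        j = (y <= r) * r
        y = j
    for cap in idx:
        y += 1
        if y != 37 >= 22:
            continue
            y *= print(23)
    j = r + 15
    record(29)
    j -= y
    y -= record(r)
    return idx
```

Transformed code:
def step(j, y, idx, r):
    idx = idx * (j + j)
    y = 13
    if 7 > idx:
        return 1
    for cap in idx:
        y = y + 1
        if y != 37 >= 22:
            continue
    j = r + 15
    record(29)
    j = j - y
    y = y - record(r)
    return idx

y = y - record(r)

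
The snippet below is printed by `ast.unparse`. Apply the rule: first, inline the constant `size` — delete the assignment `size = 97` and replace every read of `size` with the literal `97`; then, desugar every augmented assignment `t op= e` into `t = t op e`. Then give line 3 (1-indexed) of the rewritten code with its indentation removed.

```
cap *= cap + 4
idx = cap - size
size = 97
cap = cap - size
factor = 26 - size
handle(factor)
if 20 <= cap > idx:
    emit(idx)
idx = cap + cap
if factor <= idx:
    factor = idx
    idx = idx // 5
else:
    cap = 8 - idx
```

Transformed code:
cap = cap * (cap + 4)
idx = cap - 97
cap = cap - 97
factor = 26 - 97
handle(factor)
if 20 <= cap > idx:
    emit(idx)
idx = cap + cap
if factor <= idx:
    factor = idx
    idx = idx // 5
else:
    cap = 8 - idx

cap = cap - 97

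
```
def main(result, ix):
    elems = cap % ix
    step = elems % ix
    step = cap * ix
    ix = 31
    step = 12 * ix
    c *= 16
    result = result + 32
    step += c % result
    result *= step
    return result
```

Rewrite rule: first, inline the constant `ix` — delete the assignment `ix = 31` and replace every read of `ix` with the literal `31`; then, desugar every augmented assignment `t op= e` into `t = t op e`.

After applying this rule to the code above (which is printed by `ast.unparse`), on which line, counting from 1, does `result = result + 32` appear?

Transformed code:
def main(result, ix):
    elems = cap % 31
    step = elems % 31
    step = cap * 31
    step = 12 * 31
    c = c * 16
    result = result + 32
    step = step + c % result
    result = result * step
    return result

7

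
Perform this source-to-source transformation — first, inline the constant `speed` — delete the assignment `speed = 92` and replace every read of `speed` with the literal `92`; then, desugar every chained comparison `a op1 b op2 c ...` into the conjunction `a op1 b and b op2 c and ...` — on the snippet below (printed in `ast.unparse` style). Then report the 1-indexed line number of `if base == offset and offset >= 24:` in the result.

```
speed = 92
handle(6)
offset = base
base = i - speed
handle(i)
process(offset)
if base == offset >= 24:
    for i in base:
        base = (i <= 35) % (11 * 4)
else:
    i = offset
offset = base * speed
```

6

Transformed code:
handle(6)
offset = base
base = i - 92
handle(i)
process(offset)
if base == offset and offset >= 24:
    for i in base:
        base = (i <= 35) % (11 * 4)
else:
    i = offset
offset = base * 92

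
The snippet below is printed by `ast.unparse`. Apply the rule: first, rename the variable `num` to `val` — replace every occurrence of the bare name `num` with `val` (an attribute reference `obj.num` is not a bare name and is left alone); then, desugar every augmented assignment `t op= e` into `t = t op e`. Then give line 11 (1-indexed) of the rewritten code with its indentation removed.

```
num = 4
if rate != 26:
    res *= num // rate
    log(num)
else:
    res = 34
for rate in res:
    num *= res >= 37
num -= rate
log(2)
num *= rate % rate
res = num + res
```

Transformed code:
val = 4
if rate != 26:
    res = res * (val // rate)
    log(val)
else:
    res = 34
for rate in res:
    val = val * (res >= 37)
val = val - rate
log(2)
val = val * (rate % rate)
res = val + res

val = val * (rate % rate)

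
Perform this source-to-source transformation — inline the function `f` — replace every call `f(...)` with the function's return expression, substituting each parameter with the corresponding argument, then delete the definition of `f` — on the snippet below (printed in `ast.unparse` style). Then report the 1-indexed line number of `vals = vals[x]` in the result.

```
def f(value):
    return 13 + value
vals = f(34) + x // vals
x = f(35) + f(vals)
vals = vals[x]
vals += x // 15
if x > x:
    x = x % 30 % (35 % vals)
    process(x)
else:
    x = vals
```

3

Transformed code:
vals = 13 + 34 + x // vals
x = 13 + 35 + (13 + vals)
vals = vals[x]
vals += x // 15
if x > x:
    x = x % 30 % (35 % vals)
    process(x)
else:
    x = vals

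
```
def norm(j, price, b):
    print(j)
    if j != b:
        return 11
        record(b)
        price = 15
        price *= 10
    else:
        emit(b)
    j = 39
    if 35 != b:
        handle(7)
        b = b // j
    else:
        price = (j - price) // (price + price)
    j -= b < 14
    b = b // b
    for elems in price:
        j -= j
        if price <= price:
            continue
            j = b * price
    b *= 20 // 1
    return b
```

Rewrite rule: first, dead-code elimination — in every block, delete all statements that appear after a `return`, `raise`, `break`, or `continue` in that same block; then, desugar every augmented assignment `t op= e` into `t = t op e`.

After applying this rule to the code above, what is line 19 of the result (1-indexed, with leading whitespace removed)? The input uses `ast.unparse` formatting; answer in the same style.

Transformed code:
def norm(j, price, b):
    print(j)
    if j != b:
        return 11
    else:
        emit(b)
    j = 39
    if 35 != b:
        handle(7)
        b = b // j
    else:
        price = (j - price) // (price + price)
    j = j - (b < 14)
    b = b // b
    for elems in price:
        j = j - j
        if price <= price:
            continue
    b = b * (20 // 1)
    return b

b = b * (20 // 1)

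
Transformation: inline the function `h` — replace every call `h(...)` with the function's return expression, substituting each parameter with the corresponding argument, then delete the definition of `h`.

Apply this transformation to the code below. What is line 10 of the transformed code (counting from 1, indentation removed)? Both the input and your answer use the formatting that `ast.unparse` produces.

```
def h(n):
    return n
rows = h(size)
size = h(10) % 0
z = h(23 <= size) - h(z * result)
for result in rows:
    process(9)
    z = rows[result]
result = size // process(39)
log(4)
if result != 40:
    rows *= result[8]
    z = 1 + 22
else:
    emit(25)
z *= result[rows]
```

rows *= result[8]

Transformed code:
rows = size
size = 10 % 0
z = (23 <= size) - z * result
for result in rows:
    process(9)
    z = rows[result]
result = size // process(39)
log(4)
if result != 40:
    rows *= result[8]
    z = 1 + 22
else:
    emit(25)
z *= result[rows]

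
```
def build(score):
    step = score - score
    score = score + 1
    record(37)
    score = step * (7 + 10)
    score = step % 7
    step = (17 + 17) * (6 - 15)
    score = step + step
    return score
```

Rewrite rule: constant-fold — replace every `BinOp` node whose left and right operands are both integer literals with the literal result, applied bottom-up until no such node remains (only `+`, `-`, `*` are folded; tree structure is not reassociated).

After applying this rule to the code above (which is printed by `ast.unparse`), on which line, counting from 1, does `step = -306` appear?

Transformed code:
def build(score):
    step = score - score
    score = score + 1
    record(37)
    score = step * 17
    score = step % 7
    step = -306
    score = step + step
    return score

7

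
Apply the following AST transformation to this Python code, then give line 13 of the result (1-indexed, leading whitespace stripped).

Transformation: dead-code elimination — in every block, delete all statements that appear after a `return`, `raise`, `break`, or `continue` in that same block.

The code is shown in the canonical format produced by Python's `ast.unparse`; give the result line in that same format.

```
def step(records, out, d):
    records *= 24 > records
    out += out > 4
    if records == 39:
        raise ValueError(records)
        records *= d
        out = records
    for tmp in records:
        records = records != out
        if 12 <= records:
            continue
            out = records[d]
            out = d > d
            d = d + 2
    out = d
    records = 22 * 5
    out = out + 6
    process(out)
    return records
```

process(out)

Transformed code:
def step(records, out, d):
    records *= 24 > records
    out += out > 4
    if records == 39:
        raise ValueError(records)
    for tmp in records:
        records = records != out
        if 12 <= records:
            continue
    out = d
    records = 22 * 5
    out = out + 6
    process(out)
    return records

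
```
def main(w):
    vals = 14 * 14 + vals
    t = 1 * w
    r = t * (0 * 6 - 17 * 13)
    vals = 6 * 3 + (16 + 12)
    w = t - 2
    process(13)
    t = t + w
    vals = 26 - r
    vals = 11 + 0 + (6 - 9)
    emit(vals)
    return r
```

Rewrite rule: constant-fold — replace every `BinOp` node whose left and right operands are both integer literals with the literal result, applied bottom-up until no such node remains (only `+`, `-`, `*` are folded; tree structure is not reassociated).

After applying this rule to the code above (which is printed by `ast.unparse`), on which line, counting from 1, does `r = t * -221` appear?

4

Transformed code:
def main(w):
    vals = 196 + vals
    t = 1 * w
    r = t * -221
    vals = 46
    w = t - 2
    process(13)
    t = t + w
    vals = 26 - r
    vals = 8
    emit(vals)
    return r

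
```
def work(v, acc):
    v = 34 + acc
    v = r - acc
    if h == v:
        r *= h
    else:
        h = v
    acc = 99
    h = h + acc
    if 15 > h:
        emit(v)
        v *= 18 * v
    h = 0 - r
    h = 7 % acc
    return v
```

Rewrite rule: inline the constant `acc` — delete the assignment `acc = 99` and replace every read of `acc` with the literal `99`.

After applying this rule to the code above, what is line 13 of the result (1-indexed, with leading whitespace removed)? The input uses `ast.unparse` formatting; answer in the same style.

Transformed code:
def work(v, acc):
    v = 34 + 99
    v = r - 99
    if h == v:
        r *= h
    else:
        h = v
    h = h + 99
    if 15 > h:
        emit(v)
        v *= 18 * v
    h = 0 - r
    h = 7 % 99
    return v

h = 7 % 99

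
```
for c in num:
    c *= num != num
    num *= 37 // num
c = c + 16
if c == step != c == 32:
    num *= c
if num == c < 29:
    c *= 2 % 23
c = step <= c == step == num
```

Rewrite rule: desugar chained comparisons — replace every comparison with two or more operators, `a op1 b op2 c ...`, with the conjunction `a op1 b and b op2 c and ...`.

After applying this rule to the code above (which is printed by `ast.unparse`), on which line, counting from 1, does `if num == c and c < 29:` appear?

Transformed code:
for c in num:
    c *= num != num
    num *= 37 // num
c = c + 16
if c == step and step != c and (c == 32):
    num *= c
if num == c and c < 29:
    c *= 2 % 23
c = step <= c and c == step and (step == num)

7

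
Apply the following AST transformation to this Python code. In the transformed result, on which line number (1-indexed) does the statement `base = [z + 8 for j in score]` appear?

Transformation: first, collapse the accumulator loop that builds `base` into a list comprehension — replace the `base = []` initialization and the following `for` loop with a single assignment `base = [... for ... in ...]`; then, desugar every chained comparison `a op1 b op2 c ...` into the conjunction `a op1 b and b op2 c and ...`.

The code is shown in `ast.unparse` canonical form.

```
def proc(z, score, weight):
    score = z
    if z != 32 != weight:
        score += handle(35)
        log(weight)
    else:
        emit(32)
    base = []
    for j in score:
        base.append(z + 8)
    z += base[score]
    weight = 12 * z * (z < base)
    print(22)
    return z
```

8

Transformed code:
def proc(z, score, weight):
    score = z
    if z != 32 and 32 != weight:
        score += handle(35)
        log(weight)
    else:
        emit(32)
    base = [z + 8 for j in score]
    z += base[score]
    weight = 12 * z * (z < base)
    print(22)
    return z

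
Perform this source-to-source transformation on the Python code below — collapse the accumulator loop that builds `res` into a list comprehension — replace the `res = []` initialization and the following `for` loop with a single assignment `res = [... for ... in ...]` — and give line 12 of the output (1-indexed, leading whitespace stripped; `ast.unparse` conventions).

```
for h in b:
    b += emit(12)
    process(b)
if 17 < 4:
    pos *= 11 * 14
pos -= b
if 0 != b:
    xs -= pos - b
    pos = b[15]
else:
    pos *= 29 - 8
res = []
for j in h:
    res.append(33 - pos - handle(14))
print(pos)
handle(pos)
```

res = [33 - pos - handle(14) for j in h]

Transformed code:
for h in b:
    b += emit(12)
    process(b)
if 17 < 4:
    pos *= 11 * 14
pos -= b
if 0 != b:
    xs -= pos - b
    pos = b[15]
else:
    pos *= 29 - 8
res = [33 - pos - handle(14) for j in h]
print(pos)
handle(pos)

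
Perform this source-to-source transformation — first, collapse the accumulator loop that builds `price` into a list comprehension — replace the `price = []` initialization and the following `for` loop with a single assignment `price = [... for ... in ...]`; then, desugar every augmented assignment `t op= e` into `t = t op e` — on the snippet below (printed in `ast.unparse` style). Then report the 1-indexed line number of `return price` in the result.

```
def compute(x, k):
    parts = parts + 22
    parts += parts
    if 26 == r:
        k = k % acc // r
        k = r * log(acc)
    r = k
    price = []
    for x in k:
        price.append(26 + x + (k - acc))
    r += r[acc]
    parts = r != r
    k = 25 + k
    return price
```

Transformed code:
def compute(x, k):
    parts = parts + 22
    parts = parts + parts
    if 26 == r:
        k = k % acc // r
        k = r * log(acc)
    r = k
    price = [26 + x + (k - acc) for x in k]
    r = r + r[acc]
    parts = r != r
    k = 25 + k
    return price

12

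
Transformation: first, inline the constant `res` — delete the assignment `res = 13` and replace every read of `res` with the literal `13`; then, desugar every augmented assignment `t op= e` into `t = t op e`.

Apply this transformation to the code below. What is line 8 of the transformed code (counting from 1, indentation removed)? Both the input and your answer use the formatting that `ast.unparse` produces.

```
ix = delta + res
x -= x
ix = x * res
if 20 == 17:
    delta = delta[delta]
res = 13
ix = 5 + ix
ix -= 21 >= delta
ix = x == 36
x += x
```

Transformed code:
ix = delta + 13
x = x - x
ix = x * 13
if 20 == 17:
    delta = delta[delta]
ix = 5 + ix
ix = ix - (21 >= delta)
ix = x == 36
x = x + x

ix = x == 36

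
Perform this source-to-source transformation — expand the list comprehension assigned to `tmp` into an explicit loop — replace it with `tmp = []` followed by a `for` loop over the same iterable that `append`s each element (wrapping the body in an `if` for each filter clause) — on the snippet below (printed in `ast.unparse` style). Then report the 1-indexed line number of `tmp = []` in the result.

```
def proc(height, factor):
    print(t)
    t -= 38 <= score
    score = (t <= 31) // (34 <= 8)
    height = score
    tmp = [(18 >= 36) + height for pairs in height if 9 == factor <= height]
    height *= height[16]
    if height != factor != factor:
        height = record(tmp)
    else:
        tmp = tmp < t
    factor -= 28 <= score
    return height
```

6

Transformed code:
def proc(height, factor):
    print(t)
    t -= 38 <= score
    score = (t <= 31) // (34 <= 8)
    height = score
    tmp = []
    for pairs in height:
        if 9 == factor <= height:
            tmp.append((18 >= 36) + height)
    height *= height[16]
    if height != factor != factor:
        height = record(tmp)
    else:
        tmp = tmp < t
    factor -= 28 <= score
    return height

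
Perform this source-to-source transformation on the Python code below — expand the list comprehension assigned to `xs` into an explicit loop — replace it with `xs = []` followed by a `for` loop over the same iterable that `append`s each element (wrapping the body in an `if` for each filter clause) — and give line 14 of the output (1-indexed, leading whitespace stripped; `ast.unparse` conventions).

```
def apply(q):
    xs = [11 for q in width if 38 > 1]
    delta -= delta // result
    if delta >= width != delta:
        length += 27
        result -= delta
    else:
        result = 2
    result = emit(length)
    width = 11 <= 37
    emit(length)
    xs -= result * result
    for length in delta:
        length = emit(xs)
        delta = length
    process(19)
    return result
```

emit(length)

Transformed code:
def apply(q):
    xs = []
    for q in width:
        if 38 > 1:
            xs.append(11)
    delta -= delta // result
    if delta >= width != delta:
        length += 27
        result -= delta
    else:
        result = 2
    result = emit(length)
    width = 11 <= 37
    emit(length)
    xs -= result * result
    for length in delta:
        length = emit(xs)
        delta = length
    process(19)
    return result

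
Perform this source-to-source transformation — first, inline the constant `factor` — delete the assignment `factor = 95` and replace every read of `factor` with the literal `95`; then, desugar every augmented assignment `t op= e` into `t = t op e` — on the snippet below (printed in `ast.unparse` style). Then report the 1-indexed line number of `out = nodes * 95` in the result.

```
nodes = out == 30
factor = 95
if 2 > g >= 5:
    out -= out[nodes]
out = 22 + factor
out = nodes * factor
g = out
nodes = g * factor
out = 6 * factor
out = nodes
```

5

Transformed code:
nodes = out == 30
if 2 > g >= 5:
    out = out - out[nodes]
out = 22 + 95
out = nodes * 95
g = out
nodes = g * 95
out = 6 * 95
out = nodes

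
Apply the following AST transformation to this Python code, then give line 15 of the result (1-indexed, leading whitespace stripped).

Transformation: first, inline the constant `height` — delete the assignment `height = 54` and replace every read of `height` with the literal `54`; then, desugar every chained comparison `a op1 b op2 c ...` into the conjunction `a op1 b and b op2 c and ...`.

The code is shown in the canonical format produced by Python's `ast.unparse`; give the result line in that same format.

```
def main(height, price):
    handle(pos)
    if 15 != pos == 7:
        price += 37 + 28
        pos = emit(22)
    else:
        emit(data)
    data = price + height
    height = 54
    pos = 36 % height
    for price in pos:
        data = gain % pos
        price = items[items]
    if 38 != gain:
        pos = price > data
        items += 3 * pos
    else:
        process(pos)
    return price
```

Transformed code:
def main(height, price):
    handle(pos)
    if 15 != pos and pos == 7:
        price += 37 + 28
        pos = emit(22)
    else:
        emit(data)
    data = price + 54
    pos = 36 % 54
    for price in pos:
        data = gain % pos
        price = items[items]
    if 38 != gain:
        pos = price > data
        items += 3 * pos
    else:
        process(pos)
    return price

items += 3 * pos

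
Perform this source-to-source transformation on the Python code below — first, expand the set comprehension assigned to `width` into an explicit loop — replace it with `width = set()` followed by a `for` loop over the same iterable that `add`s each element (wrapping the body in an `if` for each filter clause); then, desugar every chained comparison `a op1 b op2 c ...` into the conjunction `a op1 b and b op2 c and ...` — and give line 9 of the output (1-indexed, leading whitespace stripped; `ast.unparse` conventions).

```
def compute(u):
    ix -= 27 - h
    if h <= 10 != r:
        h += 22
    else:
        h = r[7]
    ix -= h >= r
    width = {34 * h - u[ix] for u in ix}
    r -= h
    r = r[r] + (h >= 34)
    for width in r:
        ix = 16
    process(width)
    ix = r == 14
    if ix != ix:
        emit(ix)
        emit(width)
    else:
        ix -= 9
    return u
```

Transformed code:
def compute(u):
    ix -= 27 - h
    if h <= 10 and 10 != r:
        h += 22
    else:
        h = r[7]
    ix -= h >= r
    width = set()
    for u in ix:
        width.add(34 * h - u[ix])
    r -= h
    r = r[r] + (h >= 34)
    for width in r:
        ix = 16
    process(width)
    ix = r == 14
    if ix != ix:
        emit(ix)
        emit(width)
    else:
        ix -= 9
    return u

for u in ix:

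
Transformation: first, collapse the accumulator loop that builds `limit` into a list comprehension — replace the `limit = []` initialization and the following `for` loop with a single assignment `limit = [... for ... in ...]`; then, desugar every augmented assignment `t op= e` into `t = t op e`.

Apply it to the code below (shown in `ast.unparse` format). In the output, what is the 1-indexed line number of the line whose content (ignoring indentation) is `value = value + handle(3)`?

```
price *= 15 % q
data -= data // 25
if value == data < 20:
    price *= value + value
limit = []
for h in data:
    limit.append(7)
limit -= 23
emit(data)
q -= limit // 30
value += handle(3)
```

Transformed code:
price = price * (15 % q)
data = data - data // 25
if value == data < 20:
    price = price * (value + value)
limit = [7 for h in data]
limit = limit - 23
emit(data)
q = q - limit // 30
value = value + handle(3)

9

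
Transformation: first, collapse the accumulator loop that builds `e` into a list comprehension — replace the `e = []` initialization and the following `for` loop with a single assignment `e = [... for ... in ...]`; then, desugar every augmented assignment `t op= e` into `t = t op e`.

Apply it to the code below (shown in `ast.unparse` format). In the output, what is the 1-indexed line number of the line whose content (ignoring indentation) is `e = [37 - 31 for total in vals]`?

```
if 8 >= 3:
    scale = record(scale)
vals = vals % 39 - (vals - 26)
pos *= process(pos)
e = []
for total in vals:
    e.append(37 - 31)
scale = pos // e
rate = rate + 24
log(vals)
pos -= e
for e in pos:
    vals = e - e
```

5

Transformed code:
if 8 >= 3:
    scale = record(scale)
vals = vals % 39 - (vals - 26)
pos = pos * process(pos)
e = [37 - 31 for total in vals]
scale = pos // e
rate = rate + 24
log(vals)
pos = pos - e
for e in pos:
    vals = e - e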